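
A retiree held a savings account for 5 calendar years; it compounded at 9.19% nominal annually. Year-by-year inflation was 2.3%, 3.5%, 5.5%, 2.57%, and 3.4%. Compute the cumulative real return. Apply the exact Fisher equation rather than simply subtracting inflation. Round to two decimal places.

Cumulative inflation factor: 1.023 × 1.035 × 1.055 × 1.0257 × 1.034 ≈ 1.18470.
Nominal growth factor: 1.55208. Real growth factor = 1.55208 / 1.18470 ≈ 1.31010.
Total real return ≈ 31.0102%.

31.01%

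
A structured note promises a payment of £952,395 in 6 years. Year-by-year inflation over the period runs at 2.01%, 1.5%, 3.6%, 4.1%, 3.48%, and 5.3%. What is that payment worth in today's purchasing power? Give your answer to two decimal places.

£782,731.91

Price-level factor over 6 years: 1.0201 × 1.015 × 1.036 × 1.041 × 1.0348 × 1.053 ≈ 1.2167575955.
Purchasing power today: £952,395 divided by that factor.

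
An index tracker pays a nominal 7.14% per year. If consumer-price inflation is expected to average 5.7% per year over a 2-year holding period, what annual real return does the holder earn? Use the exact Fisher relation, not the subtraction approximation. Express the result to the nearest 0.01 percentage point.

With constant rates the annual real return is the same each year: (1+7.14%)/(1+5.7%) − 1 = 0.01362.

1.36%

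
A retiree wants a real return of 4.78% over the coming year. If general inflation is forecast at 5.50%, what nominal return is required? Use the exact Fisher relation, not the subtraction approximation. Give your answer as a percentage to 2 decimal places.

10.54%

By the Fisher equation, 1 + r_nom = (1 + 4.78%)(1 + 5.50%) = 1.0478 × 1.0550 = 1.105429.
So r_nom = 10.5429%.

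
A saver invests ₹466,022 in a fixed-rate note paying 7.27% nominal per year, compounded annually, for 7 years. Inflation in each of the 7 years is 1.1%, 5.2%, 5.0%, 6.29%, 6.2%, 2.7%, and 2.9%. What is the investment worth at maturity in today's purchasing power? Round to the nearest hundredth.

₹571,735.88

Nominal value at maturity: ₹466,022 × (1 + 7.27%)^7 ≈ ₹761,648.14.
Price-level factor over 7 years: 1.011 × 1.052 × 1.050 × 1.0629 × 1.062 × 1.027 × 1.029 ≈ 1.3321678140.
Dividing the nominal maturity value by the price-level factor gives the value in today's money.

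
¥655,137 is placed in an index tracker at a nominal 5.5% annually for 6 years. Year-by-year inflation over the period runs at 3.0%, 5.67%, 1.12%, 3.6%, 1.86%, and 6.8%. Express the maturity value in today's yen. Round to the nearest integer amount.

Nominal value at maturity: ¥655,137 × (1 + 5.5%)^6 ≈ ¥903,331.
Price-level factor over 6 years: 1.030 × 1.0567 × 1.0112 × 1.036 × 1.0186 × 1.068 ≈ 1.2403969024.
The maturity value deflated by that factor is the answer in today's purchasing power.

¥728,260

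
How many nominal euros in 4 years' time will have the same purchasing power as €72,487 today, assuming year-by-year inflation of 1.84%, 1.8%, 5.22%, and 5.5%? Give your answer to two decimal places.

Cumulative price-level factor: 1.0184 × 1.018 × 1.0522 × 1.055 ≈ 1.1508452399.
Multiplying €72,487 by the price-level factor gives the future nominal sum.

€83,421.32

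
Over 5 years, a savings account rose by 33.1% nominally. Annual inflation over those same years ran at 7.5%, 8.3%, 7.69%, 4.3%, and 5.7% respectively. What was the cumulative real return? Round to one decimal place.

-3.7%

Cumulative inflation factor: 1.075 × 1.083 × 1.0769 × 1.043 × 1.057 ≈ 1.38220.
Nominal growth factor: 1.33100. Real growth factor = 1.33100 / 1.38220 ≈ 0.96296.
Total real return ≈ -3.7044%.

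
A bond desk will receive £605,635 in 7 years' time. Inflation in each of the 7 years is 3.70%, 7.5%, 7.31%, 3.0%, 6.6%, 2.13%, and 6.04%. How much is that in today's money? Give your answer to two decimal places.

£425,761.19

Price-level factor over 7 years: 1.0370 × 1.075 × 1.0731 × 1.030 × 1.066 × 1.0213 × 1.0604 ≈ 1.4224758302.
Purchasing power today: £605,635 divided by that factor.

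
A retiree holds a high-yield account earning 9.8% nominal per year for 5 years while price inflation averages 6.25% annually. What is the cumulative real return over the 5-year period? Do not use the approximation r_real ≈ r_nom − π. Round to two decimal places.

17.86%

The annual real rate is (1+9.8%)/(1+6.25%) − 1 = 3.3412%.
Compounded over 5 years: (1 + 0.033412)^5 − 1 ≈ 0.17860.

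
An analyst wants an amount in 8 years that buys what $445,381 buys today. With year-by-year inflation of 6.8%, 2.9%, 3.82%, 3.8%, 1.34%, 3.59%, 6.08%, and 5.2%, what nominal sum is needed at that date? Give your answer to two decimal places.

Cumulative price-level factor: 1.068 × 1.029 × 1.0382 × 1.038 × 1.0134 × 1.0359 × 1.0608 × 1.052 ≈ 1.3874360971.
The nominal amount required is $445,381 scaled up by that factor.

$617,937.68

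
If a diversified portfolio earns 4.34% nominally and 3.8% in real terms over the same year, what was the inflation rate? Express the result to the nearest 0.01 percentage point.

From (1+r_nom) = (1+r_real)(1+π), we get 1+π = (1 + 4.34%)/(1 + 3.8%) = 1.0434/1.038 ≈ 1.00520.
So π ≈ 0.5202%.

0.52%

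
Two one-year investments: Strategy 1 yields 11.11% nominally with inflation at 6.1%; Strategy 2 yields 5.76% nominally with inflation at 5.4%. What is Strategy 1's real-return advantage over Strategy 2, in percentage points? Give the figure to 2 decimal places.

Strategy 1 real return: 1.1111/1.061 − 1 = 4.722%.
Strategy 2 real return: 1.0576/1.054 − 1 = 0.342%.
Difference: 4.722 − 0.342 = 4.380 pp.

4.38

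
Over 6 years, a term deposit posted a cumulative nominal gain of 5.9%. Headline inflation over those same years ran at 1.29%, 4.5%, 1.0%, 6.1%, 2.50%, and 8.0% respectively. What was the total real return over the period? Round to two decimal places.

-15.66%

Cumulative inflation factor: 1.0129 × 1.045 × 1.010 × 1.061 × 1.0250 × 1.080 ≈ 1.25565.
Nominal growth factor: 1.05900. Real growth factor = 1.05900 / 1.25565 ≈ 0.84339.
Total real return ≈ -15.6609%.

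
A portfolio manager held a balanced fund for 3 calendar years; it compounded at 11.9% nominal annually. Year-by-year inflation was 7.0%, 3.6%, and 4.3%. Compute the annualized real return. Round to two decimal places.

Cumulative inflation factor: 1.070 × 1.036 × 1.043 ≈ 1.15619.
Nominal growth factor: 1.40117. Real growth factor = 1.40117 / 1.15619 ≈ 1.21189.
Annualized: 1.21189^(1/3) − 1 ≈ 0.06616.

6.62%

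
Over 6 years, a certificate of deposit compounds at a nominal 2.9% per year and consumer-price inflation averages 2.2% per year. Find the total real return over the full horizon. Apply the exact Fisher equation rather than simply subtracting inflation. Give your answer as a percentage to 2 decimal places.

4.18%

The annual real rate is (1+2.9%)/(1+2.2%) − 1 = 0.6849%.
Compounded over 6 years: (1 + 0.006849)^6 − 1 ≈ 0.04181.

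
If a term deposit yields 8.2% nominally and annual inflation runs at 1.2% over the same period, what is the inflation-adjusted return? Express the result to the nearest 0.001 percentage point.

Real return via the Fisher equation: (1 + 8.2%)/(1 + 1.2%) − 1 = 1.082/1.012 − 1 ≈ 0.06917.

6.917%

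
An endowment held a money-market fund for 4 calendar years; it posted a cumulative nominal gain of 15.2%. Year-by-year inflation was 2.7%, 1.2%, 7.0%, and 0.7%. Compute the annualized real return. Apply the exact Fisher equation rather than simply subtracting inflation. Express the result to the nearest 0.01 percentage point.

Cumulative inflation factor: 1.027 × 1.012 × 1.070 × 1.007 ≈ 1.11986.
Nominal growth factor: 1.15200. Real growth factor = 1.15200 / 1.11986 ≈ 1.02870.
Annualized: 1.02870^(1/4) − 1 ≈ 0.00710.

0.71%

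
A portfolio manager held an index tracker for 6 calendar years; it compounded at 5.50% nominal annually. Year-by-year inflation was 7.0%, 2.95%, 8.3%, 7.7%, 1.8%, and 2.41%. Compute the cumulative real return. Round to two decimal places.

2.94%

Cumulative inflation factor: 1.070 × 1.0295 × 1.083 × 1.077 × 1.018 × 1.0241 ≈ 1.33951.
Nominal growth factor: 1.37884. Real growth factor = 1.37884 / 1.33951 ≈ 1.02937.
Total real return ≈ 2.9367%.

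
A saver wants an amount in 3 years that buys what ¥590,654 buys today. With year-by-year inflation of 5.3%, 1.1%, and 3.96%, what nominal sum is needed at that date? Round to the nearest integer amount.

Cumulative price-level factor: 1.053 × 1.011 × 1.0396 = 1.1067404868.
The nominal amount required is ¥590,654 scaled up by that factor.

¥653,701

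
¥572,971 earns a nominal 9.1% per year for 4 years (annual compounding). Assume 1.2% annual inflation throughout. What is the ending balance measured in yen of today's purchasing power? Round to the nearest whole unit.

Nominal value at maturity: ¥572,971 × (1 + 9.1%)^4 ≈ ¥811,767.
Price-level factor over 4 years: (1 + 1.2%)^4 ≈ 1.0488709327.
Dividing the nominal maturity value by the price-level factor gives the value in today's money.

¥773,944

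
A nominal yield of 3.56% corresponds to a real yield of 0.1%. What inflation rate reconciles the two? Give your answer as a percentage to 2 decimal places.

From (1+r_nom) = (1+r_real)(1+π), we get 1+π = (1 + 3.56%)/(1 + 0.1%) = 1.0356/1.001 ≈ 1.03457.
So π ≈ 3.4565%.

3.46%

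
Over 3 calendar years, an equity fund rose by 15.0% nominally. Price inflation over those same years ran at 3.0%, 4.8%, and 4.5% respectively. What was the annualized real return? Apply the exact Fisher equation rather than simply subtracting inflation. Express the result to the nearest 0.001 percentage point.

Cumulative inflation factor: 1.030 × 1.048 × 1.045 ≈ 1.12801.
Nominal growth factor: 1.15000. Real growth factor = 1.15000 / 1.12801 ≈ 1.01949.
Annualized: 1.01949^(1/3) − 1 ≈ 0.00645.

0.645%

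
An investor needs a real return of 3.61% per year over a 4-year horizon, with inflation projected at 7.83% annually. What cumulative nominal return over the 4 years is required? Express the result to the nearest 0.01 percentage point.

55.80%

Required annual nominal rate: (1+3.61%)(1+7.83%) − 1 = 11.722663%.
Cumulative over 4 years: (1 + 0.11722663)^4 − 1 ≈ 0.55799.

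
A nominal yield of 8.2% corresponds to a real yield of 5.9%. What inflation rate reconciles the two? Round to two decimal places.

From (1+r_nom) = (1+r_real)(1+π), we get 1+π = (1 + 8.2%)/(1 + 5.9%) = 1.082/1.059 ≈ 1.02172.
So π ≈ 2.1719%.

2.17%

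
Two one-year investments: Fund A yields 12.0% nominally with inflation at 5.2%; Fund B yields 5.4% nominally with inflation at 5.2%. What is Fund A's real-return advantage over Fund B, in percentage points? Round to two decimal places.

6.27

Fund A real return: 1.120/1.052 − 1 = 6.464%.
Fund B real return: 1.054/1.052 − 1 = 0.190%.
Difference: 6.464 − 0.190 = 6.274 pp.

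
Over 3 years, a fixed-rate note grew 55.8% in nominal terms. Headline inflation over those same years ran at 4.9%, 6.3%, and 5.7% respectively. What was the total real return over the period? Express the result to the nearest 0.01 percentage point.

32.19%

Cumulative inflation factor: 1.049 × 1.063 × 1.057 ≈ 1.17865.
Nominal growth factor: 1.55800. Real growth factor = 1.55800 / 1.17865 ≈ 1.32185.
Total real return ≈ 32.1855%.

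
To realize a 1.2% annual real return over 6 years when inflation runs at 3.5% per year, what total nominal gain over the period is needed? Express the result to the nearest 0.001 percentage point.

32.046%

Required annual nominal rate: (1+1.2%)(1+3.5%) − 1 = 4.742%.
Cumulative over 6 years: (1 + 0.04742)^6 − 1 ≈ 0.32046.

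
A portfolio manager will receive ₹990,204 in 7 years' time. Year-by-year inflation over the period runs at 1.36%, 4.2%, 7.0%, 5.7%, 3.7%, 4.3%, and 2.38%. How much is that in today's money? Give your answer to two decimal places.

₹748,606.17

Price-level factor over 7 years: 1.0136 × 1.042 × 1.070 × 1.057 × 1.037 × 1.043 × 1.0238 ≈ 1.3227302200.
Purchasing power today: ₹990,204 divided by that factor.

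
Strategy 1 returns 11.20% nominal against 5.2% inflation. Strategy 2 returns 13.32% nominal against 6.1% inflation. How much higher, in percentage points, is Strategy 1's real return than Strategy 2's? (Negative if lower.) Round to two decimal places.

Strategy 1 real return: 1.1120/1.052 − 1 = 5.703%.
Strategy 2 real return: 1.1332/1.061 − 1 = 6.805%.
Difference: 5.703 − 6.805 = -1.102 pp.

-1.10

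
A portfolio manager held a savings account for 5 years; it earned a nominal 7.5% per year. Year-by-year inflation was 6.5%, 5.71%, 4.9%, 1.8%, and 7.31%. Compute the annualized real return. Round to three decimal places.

2.160%

Cumulative inflation factor: 1.065 × 1.0571 × 1.049 × 1.018 × 1.0731 ≈ 1.29012.
Nominal growth factor: 1.43563. Real growth factor = 1.43563 / 1.29012 ≈ 1.11279.
Annualized: 1.11279^(1/5) − 1 ≈ 0.02160.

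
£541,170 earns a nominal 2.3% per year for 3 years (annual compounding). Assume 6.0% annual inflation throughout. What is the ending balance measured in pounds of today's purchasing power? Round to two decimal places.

£486,455.39

Nominal value at maturity: £541,170 × (1 + 2.3%)^3 ≈ £579,376.15.
Price-level factor over 3 years: (1 + 6.0%)^3 = 1.191016.
Dividing the nominal maturity value by the price-level factor gives the value in today's money.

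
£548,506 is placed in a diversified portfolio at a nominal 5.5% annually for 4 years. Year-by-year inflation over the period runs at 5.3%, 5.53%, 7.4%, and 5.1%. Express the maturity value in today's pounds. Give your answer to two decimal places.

Nominal value at maturity: £548,506 × (1 + 5.5%)^4 ≈ £679,502.75.
Price-level factor over 4 years: 1.053 × 1.0553 × 1.074 × 1.051 ≈ 1.2543285479.
Dividing the nominal maturity value by the price-level factor gives the value in today's money.

£541,726.29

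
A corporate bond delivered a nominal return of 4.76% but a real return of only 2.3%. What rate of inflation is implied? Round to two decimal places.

From (1+r_nom) = (1+r_real)(1+π), we get 1+π = (1 + 4.76%)/(1 + 2.3%) = 1.0476/1.023 ≈ 1.02405.
So π ≈ 2.4047%.

2.40%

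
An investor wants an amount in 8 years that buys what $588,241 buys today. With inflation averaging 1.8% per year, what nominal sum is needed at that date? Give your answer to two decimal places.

Cumulative price-level factor: (1+1.8%)^8 ≈ 1.1534060471.
Multiplying $588,241 by the price-level factor gives the future nominal sum.

$678,480.73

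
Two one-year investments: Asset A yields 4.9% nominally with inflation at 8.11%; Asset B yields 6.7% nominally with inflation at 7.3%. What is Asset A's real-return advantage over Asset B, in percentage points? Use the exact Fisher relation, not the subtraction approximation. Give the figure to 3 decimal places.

-2.410

Asset A real return: 1.049/1.0811 − 1 = -2.9692%.
Asset B real return: 1.067/1.073 − 1 = -0.5592%.
Difference: -2.9692 − (-0.5592) = -2.4100 pp.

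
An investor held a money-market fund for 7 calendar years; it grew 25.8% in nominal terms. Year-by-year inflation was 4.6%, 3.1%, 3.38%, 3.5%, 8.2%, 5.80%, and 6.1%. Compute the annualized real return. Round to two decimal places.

Cumulative inflation factor: 1.046 × 1.031 × 1.0338 × 1.035 × 1.082 × 1.0580 × 1.061 ≈ 1.40151.
Nominal growth factor: 1.25800. Real growth factor = 1.25800 / 1.40151 ≈ 0.89760.
Annualized: 0.89760^(1/7) − 1 ≈ -0.01531.

-1.53%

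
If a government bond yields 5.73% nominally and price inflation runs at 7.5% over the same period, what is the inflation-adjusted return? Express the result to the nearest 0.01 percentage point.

Real return via the Fisher equation: (1 + 5.73%)/(1 + 7.5%) − 1 = 1.0573/1.075 − 1 ≈ -0.01647.

-1.65%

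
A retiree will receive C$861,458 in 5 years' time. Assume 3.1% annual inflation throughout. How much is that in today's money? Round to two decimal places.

Price-level factor over 5 years: (1 + 3.1%)^5 ≈ 1.1649125562.
Purchasing power today: C$861,458 divided by that factor.

C$739,504.43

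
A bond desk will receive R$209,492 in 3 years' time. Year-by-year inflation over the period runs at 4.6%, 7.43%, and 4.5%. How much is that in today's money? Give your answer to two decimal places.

Price-level factor over 3 years: 1.046 × 1.0743 × 1.045 = 1.174285101.
Purchasing power today: R$209,492 divided by that factor.

R$178,399.61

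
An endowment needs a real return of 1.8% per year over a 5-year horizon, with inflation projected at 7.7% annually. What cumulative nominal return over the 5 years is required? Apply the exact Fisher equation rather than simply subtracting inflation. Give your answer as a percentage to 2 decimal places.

Required annual nominal rate: (1+1.8%)(1+7.7%) − 1 = 9.6386%.
Cumulative over 5 years: (1 + 0.096386)^5 − 1 ≈ 0.58423.

58.42%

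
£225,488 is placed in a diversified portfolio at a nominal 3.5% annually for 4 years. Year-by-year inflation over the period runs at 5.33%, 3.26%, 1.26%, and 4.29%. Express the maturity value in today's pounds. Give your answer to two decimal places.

£225,278.65

Nominal value at maturity: £225,488 × (1 + 3.5%)^4 ≈ £258,752.67.
Price-level factor over 4 years: 1.0533 × 1.0326 × 1.0126 × 1.0429 ≈ 1.1485893773.
Dividing the nominal maturity value by the price-level factor gives the value in today's money.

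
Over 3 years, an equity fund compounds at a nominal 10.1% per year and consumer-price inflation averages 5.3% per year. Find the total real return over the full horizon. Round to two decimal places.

The annual real rate is (1+10.1%)/(1+5.3%) − 1 = 4.5584%.
Compounded over 3 years: (1 + 0.045584)^3 − 1 ≈ 0.14308.

14.31%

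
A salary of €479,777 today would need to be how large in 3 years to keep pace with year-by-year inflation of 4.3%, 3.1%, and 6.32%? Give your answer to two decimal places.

€548,526.19

Cumulative price-level factor: 1.043 × 1.031 × 1.0632 = 1.1432940456.
The nominal amount required is €479,777 scaled up by that factor.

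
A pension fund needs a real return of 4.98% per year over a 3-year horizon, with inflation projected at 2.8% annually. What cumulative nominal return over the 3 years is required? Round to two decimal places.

Required annual nominal rate: (1+4.98%)(1+2.8%) − 1 = 7.91944%.
Cumulative over 3 years: (1 + 0.0791944)^3 − 1 ≈ 0.25690.

25.69%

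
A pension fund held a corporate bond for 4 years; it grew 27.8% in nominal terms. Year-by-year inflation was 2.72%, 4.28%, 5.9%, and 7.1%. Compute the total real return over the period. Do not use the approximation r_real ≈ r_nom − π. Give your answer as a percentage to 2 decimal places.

Cumulative inflation factor: 1.0272 × 1.0428 × 1.059 × 1.071 ≈ 1.21490.
Nominal growth factor: 1.27800. Real growth factor = 1.27800 / 1.21490 ≈ 1.05194.
Total real return ≈ 5.1936%.

5.19%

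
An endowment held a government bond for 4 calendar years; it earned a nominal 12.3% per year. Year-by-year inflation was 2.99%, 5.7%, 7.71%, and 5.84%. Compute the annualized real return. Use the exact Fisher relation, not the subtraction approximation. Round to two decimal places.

6.40%

Cumulative inflation factor: 1.0299 × 1.057 × 1.0771 × 1.0584 ≈ 1.24101.
Nominal growth factor: 1.59045. Real growth factor = 1.59045 / 1.24101 ≈ 1.28157.
Annualized: 1.28157^(1/4) − 1 ≈ 0.06399.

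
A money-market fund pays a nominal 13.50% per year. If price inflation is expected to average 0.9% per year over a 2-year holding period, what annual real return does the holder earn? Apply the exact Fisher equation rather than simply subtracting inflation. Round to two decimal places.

12.49%

With constant rates the annual real return is the same each year: (1+13.50%)/(1+0.9%) − 1 = 0.12488.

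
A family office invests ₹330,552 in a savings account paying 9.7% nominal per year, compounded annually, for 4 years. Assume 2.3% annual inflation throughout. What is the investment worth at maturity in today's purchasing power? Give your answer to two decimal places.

₹437,082.85

Nominal value at maturity: ₹330,552 × (1 + 9.7%)^4 ≈ ₹478,703.17.
Price-level factor over 4 years: (1 + 2.3%)^4 ≈ 1.0952229478.
Dividing the nominal maturity value by the price-level factor gives the value in today's money.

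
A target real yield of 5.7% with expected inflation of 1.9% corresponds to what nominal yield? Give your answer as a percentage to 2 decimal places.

7.71%

By the Fisher equation, 1 + r_nom = (1 + 5.7%)(1 + 1.9%) = 1.057 × 1.019 = 1.077083.
So r_nom = 7.7083%.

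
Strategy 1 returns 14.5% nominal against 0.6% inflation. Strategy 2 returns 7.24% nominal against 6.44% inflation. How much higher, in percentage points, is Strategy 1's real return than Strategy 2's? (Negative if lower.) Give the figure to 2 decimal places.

Strategy 1 real return: 1.145/1.006 − 1 = 13.817%.
Strategy 2 real return: 1.0724/1.0644 − 1 = 0.752%.
Difference: 13.817 − 0.752 = 13.065 pp.

13.07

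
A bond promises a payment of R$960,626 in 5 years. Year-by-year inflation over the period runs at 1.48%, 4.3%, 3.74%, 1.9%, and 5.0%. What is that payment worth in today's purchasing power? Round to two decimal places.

Price-level factor over 5 years: 1.0148 × 1.043 × 1.0374 × 1.019 × 1.050 ≈ 1.1748285548.
Purchasing power today: R$960,626 divided by that factor.

R$817,673.35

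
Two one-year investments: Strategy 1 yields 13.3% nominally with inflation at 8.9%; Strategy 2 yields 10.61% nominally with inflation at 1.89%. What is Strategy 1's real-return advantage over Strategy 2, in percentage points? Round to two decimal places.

Strategy 1 real return: 1.133/1.089 − 1 = 4.040%.
Strategy 2 real return: 1.1061/1.0189 − 1 = 8.558%.
Difference: 4.040 − 8.558 = -4.518 pp.

-4.52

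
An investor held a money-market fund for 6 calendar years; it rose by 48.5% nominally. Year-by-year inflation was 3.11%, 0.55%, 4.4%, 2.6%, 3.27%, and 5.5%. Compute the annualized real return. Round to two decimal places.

3.47%

Cumulative inflation factor: 1.0311 × 1.0055 × 1.044 × 1.026 × 1.0327 × 1.055 ≈ 1.20992.
Nominal growth factor: 1.48500. Real growth factor = 1.48500 / 1.20992 ≈ 1.22735.
Annualized: 1.22735^(1/6) − 1 ≈ 0.03473.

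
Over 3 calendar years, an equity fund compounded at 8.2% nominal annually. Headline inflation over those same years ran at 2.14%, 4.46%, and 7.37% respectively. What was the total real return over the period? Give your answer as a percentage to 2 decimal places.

Cumulative inflation factor: 1.0214 × 1.0446 × 1.0737 ≈ 1.14559.
Nominal growth factor: 1.26672. Real growth factor = 1.26672 / 1.14559 ≈ 1.10574.
Total real return ≈ 10.5740%.

10.57%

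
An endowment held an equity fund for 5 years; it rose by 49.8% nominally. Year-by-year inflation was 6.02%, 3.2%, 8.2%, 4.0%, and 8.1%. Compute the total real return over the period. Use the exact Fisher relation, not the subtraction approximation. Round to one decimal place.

12.6%

Cumulative inflation factor: 1.0602 × 1.032 × 1.082 × 1.040 × 1.081 ≈ 1.33093.
Nominal growth factor: 1.49800. Real growth factor = 1.49800 / 1.33093 ≈ 1.12553.
Total real return ≈ 12.5532%.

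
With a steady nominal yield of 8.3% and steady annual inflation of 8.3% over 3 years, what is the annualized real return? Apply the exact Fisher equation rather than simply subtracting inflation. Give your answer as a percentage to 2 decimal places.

0.00%

With constant rates the annual real return is the same each year: (1+8.3%)/(1+8.3%) − 1 = 0.00000.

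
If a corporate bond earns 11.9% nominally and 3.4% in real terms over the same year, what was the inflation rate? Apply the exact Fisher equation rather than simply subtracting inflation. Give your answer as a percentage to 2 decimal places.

8.22%

From (1+r_nom) = (1+r_real)(1+π), we get 1+π = (1 + 11.9%)/(1 + 3.4%) = 1.119/1.034 ≈ 1.08221.
So π ≈ 8.2205%.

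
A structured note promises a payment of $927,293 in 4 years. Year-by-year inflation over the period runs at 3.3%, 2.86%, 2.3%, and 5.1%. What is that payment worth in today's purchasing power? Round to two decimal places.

$811,692.98

Price-level factor over 4 years: 1.033 × 1.0286 × 1.023 × 1.051 ≈ 1.1424184051.
Purchasing power today: $927,293 divided by that factor.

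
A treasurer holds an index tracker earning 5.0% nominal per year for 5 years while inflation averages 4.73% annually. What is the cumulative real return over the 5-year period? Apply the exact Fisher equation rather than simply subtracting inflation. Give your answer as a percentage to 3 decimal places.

1.296%

The annual real rate is (1+5.0%)/(1+4.73%) − 1 = 0.2578%.
Compounded over 5 years: (1 + 0.002578)^5 − 1 ≈ 0.01296.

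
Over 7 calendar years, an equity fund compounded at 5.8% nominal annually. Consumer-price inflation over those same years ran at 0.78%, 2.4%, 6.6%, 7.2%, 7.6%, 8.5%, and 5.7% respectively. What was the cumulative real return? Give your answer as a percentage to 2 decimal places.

Cumulative inflation factor: 1.0078 × 1.024 × 1.066 × 1.072 × 1.076 × 1.085 × 1.057 ≈ 1.45527.
Nominal growth factor: 1.48388. Real growth factor = 1.48388 / 1.45527 ≈ 1.01966.
Total real return ≈ 1.9662%.

1.97%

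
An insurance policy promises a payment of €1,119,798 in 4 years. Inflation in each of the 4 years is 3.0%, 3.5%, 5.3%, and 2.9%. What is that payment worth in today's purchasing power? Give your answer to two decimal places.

€969,434.27

Price-level factor over 4 years: 1.030 × 1.035 × 1.053 × 1.029 ≈ 1.1551046189.
Purchasing power today: €1,119,798 divided by that factor.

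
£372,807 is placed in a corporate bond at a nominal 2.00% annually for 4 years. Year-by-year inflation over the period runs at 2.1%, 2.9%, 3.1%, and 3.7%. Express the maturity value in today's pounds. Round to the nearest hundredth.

£359,257.80

Nominal value at maturity: £372,807 × (1 + 2.00%)^4 ≈ £403,538.29.
Price-level factor over 4 years: 1.021 × 1.029 × 1.031 × 1.037 ≈ 1.1232554605.
Dividing the nominal maturity value by the price-level factor gives the value in today's money.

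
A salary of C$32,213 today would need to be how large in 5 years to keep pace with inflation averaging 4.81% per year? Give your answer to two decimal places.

C$40,742.23

Cumulative price-level factor: (1+4.81%)^5 ≈ 1.2647759678.
The nominal amount required is C$32,213 scaled up by that factor.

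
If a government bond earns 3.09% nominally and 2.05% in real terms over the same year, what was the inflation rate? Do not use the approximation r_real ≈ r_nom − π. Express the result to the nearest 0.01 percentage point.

From (1+r_nom) = (1+r_real)(1+π), we get 1+π = (1 + 3.09%)/(1 + 2.05%) = 1.0309/1.0205 ≈ 1.01019.
So π ≈ 1.0191%.

1.02%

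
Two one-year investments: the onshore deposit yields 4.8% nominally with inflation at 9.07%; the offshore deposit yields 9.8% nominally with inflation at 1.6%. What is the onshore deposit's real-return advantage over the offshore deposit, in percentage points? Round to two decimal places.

The onshore deposit real return: 1.048/1.0907 − 1 = -3.915%.
The offshore deposit real return: 1.098/1.016 − 1 = 8.071%.
Difference: -3.915 − 8.071 = -11.986 pp.

-11.99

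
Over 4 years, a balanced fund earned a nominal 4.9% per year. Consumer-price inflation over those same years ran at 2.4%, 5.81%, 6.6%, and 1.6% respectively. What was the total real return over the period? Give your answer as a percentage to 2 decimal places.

Cumulative inflation factor: 1.024 × 1.0581 × 1.066 × 1.016 ≈ 1.17349.
Nominal growth factor: 1.21088. Real growth factor = 1.21088 / 1.17349 ≈ 1.03187.
Total real return ≈ 3.1869%.

3.19%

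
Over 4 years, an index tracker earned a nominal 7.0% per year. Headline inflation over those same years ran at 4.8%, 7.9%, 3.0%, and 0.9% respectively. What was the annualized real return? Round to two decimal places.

2.77%

Cumulative inflation factor: 1.048 × 1.079 × 1.030 × 1.009 ≈ 1.17520.
Nominal growth factor: 1.31080. Real growth factor = 1.31080 / 1.17520 ≈ 1.11538.
Annualized: 1.11538^(1/4) − 1 ≈ 0.02768.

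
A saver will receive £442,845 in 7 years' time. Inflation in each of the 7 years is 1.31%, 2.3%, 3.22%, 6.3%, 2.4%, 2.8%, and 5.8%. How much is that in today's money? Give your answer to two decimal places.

£349,661.60

Price-level factor over 7 years: 1.0131 × 1.023 × 1.0322 × 1.063 × 1.024 × 1.028 × 1.058 ≈ 1.2664959558.
Purchasing power today: £442,845 divided by that factor.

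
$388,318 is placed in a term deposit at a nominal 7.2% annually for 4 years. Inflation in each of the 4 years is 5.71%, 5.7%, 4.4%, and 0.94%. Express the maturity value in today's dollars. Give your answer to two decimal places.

Nominal value at maturity: $388,318 × (1 + 7.2%)^4 ≈ $512,822.02.
Price-level factor over 4 years: 1.0571 × 1.057 × 1.044 × 1.0094 ≈ 1.1774835789.
Dividing the nominal maturity value by the price-level factor gives the value in today's money.

$435,523.71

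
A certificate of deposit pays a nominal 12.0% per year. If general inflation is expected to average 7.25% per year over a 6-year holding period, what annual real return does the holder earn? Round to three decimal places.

With constant rates the annual real return is the same each year: (1+12.0%)/(1+7.25%) − 1 = 0.04429.

4.429%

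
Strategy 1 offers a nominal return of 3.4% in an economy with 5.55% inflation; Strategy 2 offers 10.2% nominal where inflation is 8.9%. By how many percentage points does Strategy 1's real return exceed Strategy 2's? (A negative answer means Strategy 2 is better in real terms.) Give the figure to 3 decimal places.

Strategy 1 real return: 1.034/1.0555 − 1 = -2.0369%.
Strategy 2 real return: 1.102/1.089 − 1 = 1.1938%.
Difference: -2.0369 − 1.1938 = -3.2307 pp.

-3.231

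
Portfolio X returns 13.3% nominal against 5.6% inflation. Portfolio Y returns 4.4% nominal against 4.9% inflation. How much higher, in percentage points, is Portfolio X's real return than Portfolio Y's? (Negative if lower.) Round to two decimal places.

Portfolio X real return: 1.133/1.056 − 1 = 7.292%.
Portfolio Y real return: 1.044/1.049 − 1 = -0.477%.
Difference: 7.292 − (-0.477) = 7.769 pp.

7.77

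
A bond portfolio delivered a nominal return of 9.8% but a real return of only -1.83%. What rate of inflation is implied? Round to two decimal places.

From (1+r_nom) = (1+r_real)(1+π), we get 1+π = (1 + 9.8%)/(1 − 1.83%) = 1.098/0.9817 ≈ 1.11847.
So π ≈ 11.8468%.

11.85%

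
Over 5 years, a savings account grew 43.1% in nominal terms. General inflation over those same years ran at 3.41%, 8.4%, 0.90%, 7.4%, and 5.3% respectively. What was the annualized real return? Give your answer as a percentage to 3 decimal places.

Cumulative inflation factor: 1.0341 × 1.084 × 1.0090 × 1.074 × 1.053 ≈ 1.27913.
Nominal growth factor: 1.43100. Real growth factor = 1.43100 / 1.27913 ≈ 1.11873.
Annualized: 1.11873^(1/5) − 1 ≈ 0.02269.

2.269%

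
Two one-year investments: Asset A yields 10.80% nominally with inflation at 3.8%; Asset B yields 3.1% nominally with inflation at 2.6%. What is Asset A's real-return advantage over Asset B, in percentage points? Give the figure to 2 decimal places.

Asset A real return: 1.1080/1.038 − 1 = 6.744%.
Asset B real return: 1.031/1.026 − 1 = 0.487%.
Difference: 6.744 − 0.487 = 6.257 pp.

6.26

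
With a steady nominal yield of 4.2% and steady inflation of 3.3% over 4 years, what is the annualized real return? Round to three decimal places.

With constant rates the annual real return is the same each year: (1+4.2%)/(1+3.3%) − 1 = 0.00871.

0.871%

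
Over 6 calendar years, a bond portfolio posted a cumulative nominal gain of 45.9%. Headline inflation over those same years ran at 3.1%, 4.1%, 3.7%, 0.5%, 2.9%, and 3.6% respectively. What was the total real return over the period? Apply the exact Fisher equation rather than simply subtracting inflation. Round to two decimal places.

Cumulative inflation factor: 1.031 × 1.041 × 1.037 × 1.005 × 1.029 × 1.036 ≈ 1.19242.
Nominal growth factor: 1.45900. Real growth factor = 1.45900 / 1.19242 ≈ 1.22356.
Total real return ≈ 22.3562%.

22.36%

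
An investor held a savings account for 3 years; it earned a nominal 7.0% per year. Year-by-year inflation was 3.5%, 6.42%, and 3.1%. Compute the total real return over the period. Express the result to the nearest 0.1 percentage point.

Cumulative inflation factor: 1.035 × 1.0642 × 1.031 ≈ 1.13559.
Nominal growth factor: 1.22504. Real growth factor = 1.22504 / 1.13559 ≈ 1.07877.
Total real return ≈ 7.8771%.

7.9%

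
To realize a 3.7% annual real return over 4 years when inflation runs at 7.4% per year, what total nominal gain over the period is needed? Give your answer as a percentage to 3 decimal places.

53.862%

Required annual nominal rate: (1+3.7%)(1+7.4%) − 1 = 11.3738%.
Cumulative over 4 years: (1 + 0.113738)^4 − 1 ≈ 0.53862.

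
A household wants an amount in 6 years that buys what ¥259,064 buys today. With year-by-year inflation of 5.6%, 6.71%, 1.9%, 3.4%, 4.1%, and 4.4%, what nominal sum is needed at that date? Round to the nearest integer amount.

¥334,289

Cumulative price-level factor: 1.056 × 1.0671 × 1.019 × 1.034 × 1.041 × 1.044 ≈ 1.2903721735.
Multiplying ¥259,064 by the price-level factor gives the future nominal sum.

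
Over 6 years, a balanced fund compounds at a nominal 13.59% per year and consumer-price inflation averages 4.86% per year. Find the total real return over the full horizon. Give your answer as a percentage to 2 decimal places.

61.58%

The annual real rate is (1+13.59%)/(1+4.86%) − 1 = 8.3254%.
Compounded over 6 years: (1 + 0.083254)^6 − 1 ≈ 0.61578.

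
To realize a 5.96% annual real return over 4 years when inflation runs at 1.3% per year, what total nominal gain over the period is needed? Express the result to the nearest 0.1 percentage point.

Required annual nominal rate: (1+5.96%)(1+1.3%) − 1 = 7.33748%.
Cumulative over 4 years: (1 + 0.0733748)^4 − 1 ≈ 0.32741.

32.7%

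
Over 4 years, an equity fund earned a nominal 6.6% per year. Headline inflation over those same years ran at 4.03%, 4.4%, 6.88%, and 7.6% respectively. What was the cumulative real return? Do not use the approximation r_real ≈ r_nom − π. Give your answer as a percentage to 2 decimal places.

3.39%

Cumulative inflation factor: 1.0403 × 1.044 × 1.0688 × 1.076 ≈ 1.24902.
Nominal growth factor: 1.29130. Real growth factor = 1.29130 / 1.24902 ≈ 1.03386.
Total real return ≈ 3.3858%.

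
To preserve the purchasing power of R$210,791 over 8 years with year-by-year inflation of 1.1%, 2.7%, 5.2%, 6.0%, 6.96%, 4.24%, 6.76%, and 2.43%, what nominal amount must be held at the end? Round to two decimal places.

R$297,568.40

Cumulative price-level factor: 1.011 × 1.027 × 1.052 × 1.060 × 1.0696 × 1.0424 × 1.0676 × 1.0243 ≈ 1.4116750501.
Multiplying R$210,791 by the price-level factor gives the future nominal sum.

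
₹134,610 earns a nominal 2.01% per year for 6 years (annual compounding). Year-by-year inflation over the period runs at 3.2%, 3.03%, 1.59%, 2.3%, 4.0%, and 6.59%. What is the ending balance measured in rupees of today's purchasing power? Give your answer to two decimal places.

Nominal value at maturity: ₹134,610 × (1 + 2.01%)^6 ≈ ₹151,681.92.
Price-level factor over 6 years: 1.032 × 1.0303 × 1.0159 × 1.023 × 1.040 × 1.0659 ≈ 1.2249540352.
The maturity value deflated by that factor is the answer in today's purchasing power.

₹123,826.62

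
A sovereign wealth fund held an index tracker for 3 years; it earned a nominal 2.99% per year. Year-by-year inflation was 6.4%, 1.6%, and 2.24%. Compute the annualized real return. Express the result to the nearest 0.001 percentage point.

Cumulative inflation factor: 1.064 × 1.016 × 1.0224 ≈ 1.10524.
Nominal growth factor: 1.09241. Real growth factor = 1.09241 / 1.10524 ≈ 0.98839.
Annualized: 0.98839^(1/3) − 1 ≈ -0.00388.

-0.388%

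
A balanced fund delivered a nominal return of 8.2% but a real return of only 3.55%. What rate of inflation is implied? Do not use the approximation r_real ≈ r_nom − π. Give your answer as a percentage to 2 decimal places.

4.49%

From (1+r_nom) = (1+r_real)(1+π), we get 1+π = (1 + 8.2%)/(1 + 3.55%) = 1.082/1.0355 ≈ 1.04491.
So π ≈ 4.4906%.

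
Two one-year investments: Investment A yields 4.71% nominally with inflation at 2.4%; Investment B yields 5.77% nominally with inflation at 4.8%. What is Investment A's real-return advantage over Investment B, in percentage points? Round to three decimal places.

Investment A real return: 1.0471/1.024 − 1 = 2.2559%.
Investment B real return: 1.0577/1.048 − 1 = 0.9256%.
Difference: 2.2559 − 0.9256 = 1.3303 pp.

1.330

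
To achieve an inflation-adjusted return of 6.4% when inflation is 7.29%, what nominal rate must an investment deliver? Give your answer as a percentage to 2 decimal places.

By the Fisher equation, 1 + r_nom = (1 + 6.4%)(1 + 7.29%) = 1.064 × 1.0729 = 1.1415656.
So r_nom = 14.15656%.

14.16%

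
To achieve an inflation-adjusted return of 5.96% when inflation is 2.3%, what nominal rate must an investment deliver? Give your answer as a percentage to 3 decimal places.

8.397%

By the Fisher equation, 1 + r_nom = (1 + 5.96%)(1 + 2.3%) = 1.0596 × 1.023 = 1.0839708.
So r_nom = 8.39708%.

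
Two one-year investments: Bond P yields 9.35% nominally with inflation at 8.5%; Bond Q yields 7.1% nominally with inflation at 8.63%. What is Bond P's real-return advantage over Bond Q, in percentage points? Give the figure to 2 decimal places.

2.19

Bond P real return: 1.0935/1.085 − 1 = 0.783%.
Bond Q real return: 1.071/1.0863 − 1 = -1.408%.
Difference: 0.783 − (-1.408) = 2.191 pp.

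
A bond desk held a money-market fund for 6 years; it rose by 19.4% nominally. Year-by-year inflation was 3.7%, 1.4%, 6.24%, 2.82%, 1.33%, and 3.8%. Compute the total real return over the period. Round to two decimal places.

-1.17%

Cumulative inflation factor: 1.037 × 1.014 × 1.0624 × 1.0282 × 1.0133 × 1.038 ≈ 1.20814.
Nominal growth factor: 1.19400. Real growth factor = 1.19400 / 1.20814 ≈ 0.98829.
Total real return ≈ -1.1705%.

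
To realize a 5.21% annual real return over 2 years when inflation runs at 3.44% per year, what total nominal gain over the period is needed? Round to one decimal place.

18.4%

Required annual nominal rate: (1+5.21%)(1+3.44%) − 1 = 8.829224%.
Cumulative over 2 years: (1 + 0.08829224)^2 − 1 ≈ 0.18438.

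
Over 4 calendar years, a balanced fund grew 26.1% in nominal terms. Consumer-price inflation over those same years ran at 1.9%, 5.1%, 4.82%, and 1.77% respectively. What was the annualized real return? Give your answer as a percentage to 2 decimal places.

2.50%

Cumulative inflation factor: 1.019 × 1.051 × 1.0482 × 1.0177 ≈ 1.14246.
Nominal growth factor: 1.26100. Real growth factor = 1.26100 / 1.14246 ≈ 1.10376.
Annualized: 1.10376^(1/4) − 1 ≈ 0.02499.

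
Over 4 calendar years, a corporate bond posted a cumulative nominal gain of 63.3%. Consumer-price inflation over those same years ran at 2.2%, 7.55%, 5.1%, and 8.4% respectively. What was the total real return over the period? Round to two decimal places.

30.40%

Cumulative inflation factor: 1.022 × 1.0755 × 1.051 × 1.084 ≈ 1.25226.
Nominal growth factor: 1.63300. Real growth factor = 1.63300 / 1.25226 ≈ 1.30405.
Total real return ≈ 30.4046%.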